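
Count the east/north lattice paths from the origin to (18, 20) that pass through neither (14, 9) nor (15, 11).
Number of paths = 31302126460

Inclusion–exclusion. Total paths: C(38, 18) = 33578000610. Through P₁: C(23, 14)·C(15, 4) = 1115464350. Through P₂: C(26, 15)·C(12, 3) = 1699755200. Since P₁ is strictly southwest of P₂, a monotone path through both must visit P₁ then P₂; paths through both = C(23, 14)·C(3, 1)·C(12, 3) = 539345400. Avoid both = 33578000610 − 1115464350 − 1699755200 + 539345400 = 31302126460.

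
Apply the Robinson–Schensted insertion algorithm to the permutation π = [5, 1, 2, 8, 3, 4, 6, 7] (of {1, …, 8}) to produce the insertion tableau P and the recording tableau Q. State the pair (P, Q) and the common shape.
P = [1, 2, 3, 4, 6, 7] / [5, 8];  Q = [1, 3, 4, 6, 7, 8] / [2, 5];  common shape = (6, 2)

Row-insert the values π_1, π_2, … into P one at a time, bumping the leftmost entry strictly greater than the inserted value down to the next row. The recording tableau Q records, in position (i, j), the step at which that cell was added to P.
  Insert 5 (step 1): P = [5];  Q = [1]
  Insert 1 (step 2): P = [1] / [5];  Q = [1] / [2]
  Insert 2 (step 3): P = [1, 2] / [5];  Q = [1, 3] / [2]
  Insert 8 (step 4): P = [1, 2, 8] / [5];  Q = [1, 3, 4] / [2]
  Insert 3 (step 5): P = [1, 2, 3] / [5, 8];  Q = [1, 3, 4] / [2, 5]
  Insert 4 (step 6): P = [1, 2, 3, 4] / [5, 8];  Q = [1, 3, 4, 6] / [2, 5]
  Insert 6 (step 7): P = [1, 2, 3, 4, 6] / [5, 8];  Q = [1, 3, 4, 6, 7] / [2, 5]
  Insert 7 (step 8): P = [1, 2, 3, 4, 6, 7] / [5, 8];  Q = [1, 3, 4, 6, 7, 8] / [2, 5]
Final shape: (6, 2).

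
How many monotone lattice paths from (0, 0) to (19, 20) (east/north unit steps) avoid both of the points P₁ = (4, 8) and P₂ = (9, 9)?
Number of paths = 44216768310

Inclusion–exclusion. Total paths: C(39, 19) = 68923264410. Through P₁: C(12, 4)·C(27, 15) = 8605010700. Through P₂: C(18, 9)·C(21, 10) = 17149051920. Since P₁ is strictly southwest of P₂, a monotone path through both must visit P₁ then P₂; paths through both = C(12, 4)·C(6, 5)·C(21, 10) = 1047566520. Avoid both = 68923264410 − 8605010700 − 17149051920 + 1047566520 = 44216768310.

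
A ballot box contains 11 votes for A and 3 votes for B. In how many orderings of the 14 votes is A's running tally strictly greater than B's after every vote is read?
Strict-lead orderings = 208

Total orderings of the 14 votes with 11 for A: C(14, 11) = 364. By the Bertrand ballot formula (Cycle Lemma / reflection principle), the number of orderings in which A is strictly ahead of B throughout is (p − q)/(p + q) · C(p + q, p) = (11 − 3)/(11 + 3) · 364 = 208.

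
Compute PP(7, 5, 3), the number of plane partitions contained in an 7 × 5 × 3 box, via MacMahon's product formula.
PP(7, 5, 3) = 16195608

Evaluate the triple product over i = 1..7, j = 1..5, k = 1..3. The factors are (2/1) · (3/2) · (4/3) · (3/2) · (4/3) · (5/4) · (4/3) · (5/4) · … (105 factors total). The numerators and denominators telescope so the product is an integer; carrying out the multiplication exactly gives PP(7, 5, 3) = 16195608.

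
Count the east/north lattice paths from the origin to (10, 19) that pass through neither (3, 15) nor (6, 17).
Number of paths = 18368925

Inclusion–exclusion. Total paths: C(29, 10) = 20030010. Through P₁: C(18, 3)·C(11, 7) = 269280. Through P₂: C(23, 6)·C(6, 4) = 1514205. Since P₁ is strictly southwest of P₂, a monotone path through both must visit P₁ then P₂; paths through both = C(18, 3)·C(5, 3)·C(6, 4) = 122400. Avoid both = 20030010 − 269280 − 1514205 + 122400 = 18368925.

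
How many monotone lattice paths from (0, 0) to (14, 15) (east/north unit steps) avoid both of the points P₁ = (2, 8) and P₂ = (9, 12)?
Number of paths = 59662820

Inclusion–exclusion. Total paths: C(29, 14) = 77558760. Through P₁: C(10, 2)·C(19, 12) = 2267460. Through P₂: C(21, 9)·C(8, 5) = 16460080. Since P₁ is strictly southwest of P₂, a monotone path through both must visit P₁ then P₂; paths through both = C(10, 2)·C(11, 7)·C(8, 5) = 831600. Avoid both = 77558760 − 2267460 − 16460080 + 831600 = 59662820.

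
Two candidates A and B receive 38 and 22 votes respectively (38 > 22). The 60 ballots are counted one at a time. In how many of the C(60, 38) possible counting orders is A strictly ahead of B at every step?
Strict-lead orderings = 3774474706526160

Total orderings of the 60 votes with 38 for A: C(60, 38) = 14154280149473100. By the Bertrand ballot formula (Cycle Lemma / reflection principle), the number of orderings in which A is strictly ahead of B throughout is (p − q)/(p + q) · C(p + q, p) = (38 − 22)/(38 + 22) · 14154280149473100 = 3774474706526160.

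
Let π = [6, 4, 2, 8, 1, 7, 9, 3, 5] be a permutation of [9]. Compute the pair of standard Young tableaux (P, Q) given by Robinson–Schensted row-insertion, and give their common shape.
P = [1, 3, 5] / [2, 7, 9] / [4, 8] / [6];  Q = [1, 4, 7] / [2, 6, 9] / [3, 8] / [5];  common shape = (3, 3, 2, 1)

Row-insert the values π_1, π_2, … into P one at a time, bumping the leftmost entry strictly greater than the inserted value down to the next row. The recording tableau Q records, in position (i, j), the step at which that cell was added to P.
  Insert 6 (step 1): P = [6];  Q = [1]
  Insert 4 (step 2): P = [4] / [6];  Q = [1] / [2]
  Insert 2 (step 3): P = [2] / [4] / [6];  Q = [1] / [2] / [3]
  Insert 8 (step 4): P = [2, 8] / [4] / [6];  Q = [1, 4] / [2] / [3]
  Insert 1 (step 5): P = [1, 8] / [2] / [4] / [6];  Q = [1, 4] / [2] / [3] / [5]
  Insert 7 (step 6): P = [1, 7] / [2, 8] / [4] / [6];  Q = [1, 4] / [2, 6] / [3] / [5]
  Insert 9 (step 7): P = [1, 7, 9] / [2, 8] / [4] / [6];  Q = [1, 4, 7] / [2, 6] / [3] / [5]
  Insert 3 (step 8): P = [1, 3, 9] / [2, 7] / [4, 8] / [6];  Q = [1, 4, 7] / [2, 6] / [3, 8] / [5]
  Insert 5 (step 9): P = [1, 3, 5] / [2, 7, 9] / [4, 8] / [6];  Q = [1, 4, 7] / [2, 6, 9] / [3, 8] / [5]
Final shape: (3, 3, 2, 1).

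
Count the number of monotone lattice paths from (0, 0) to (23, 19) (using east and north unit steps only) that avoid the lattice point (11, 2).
Number of paths = 442727427870

Total paths from (0, 0) to (23, 19): C(42, 23) = 446775310800. Paths through (11, 2): (paths (0, 0) → (11, 2)) × (paths (11, 2) → (23, 19)) = C(13, 11) · C(29, 12) = 78 · 51895935 = 4047882930. Avoidance count = 446775310800 − 4047882930 = 442727427870.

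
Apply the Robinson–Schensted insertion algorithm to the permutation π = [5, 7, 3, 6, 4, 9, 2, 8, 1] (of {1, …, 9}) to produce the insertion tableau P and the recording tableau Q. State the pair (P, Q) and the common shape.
P = [1, 4, 8] / [2, 6, 9] / [3] / [5] / [7];  Q = [1, 2, 6] / [3, 4, 8] / [5] / [7] / [9];  common shape = (3, 3, 1, 1, 1)

Row-insert the values π_1, π_2, … into P one at a time, bumping the leftmost entry strictly greater than the inserted value down to the next row. The recording tableau Q records, in position (i, j), the step at which that cell was added to P.
  Insert 5 (step 1): P = [5];  Q = [1]
  Insert 7 (step 2): P = [5, 7];  Q = [1, 2]
  Insert 3 (step 3): P = [3, 7] / [5];  Q = [1, 2] / [3]
  Insert 6 (step 4): P = [3, 6] / [5, 7];  Q = [1, 2] / [3, 4]
  Insert 4 (step 5): P = [3, 4] / [5, 6] / [7];  Q = [1, 2] / [3, 4] / [5]
  Insert 9 (step 6): P = [3, 4, 9] / [5, 6] / [7];  Q = [1, 2, 6] / [3, 4] / [5]
  Insert 2 (step 7): P = [2, 4, 9] / [3, 6] / [5] / [7];  Q = [1, 2, 6] / [3, 4] / [5] / [7]
  Insert 8 (step 8): P = [2, 4, 8] / [3, 6, 9] / [5] / [7];  Q = [1, 2, 6] / [3, 4, 8] / [5] / [7]
  Insert 1 (step 9): P = [1, 4, 8] / [2, 6, 9] / [3] / [5] / [7];  Q = [1, 2, 6] / [3, 4, 8] / [5] / [7] / [9]
Final shape: (3, 3, 1, 1, 1).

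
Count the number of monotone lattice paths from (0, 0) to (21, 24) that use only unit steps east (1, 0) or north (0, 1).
Number of paths = 3773655750150

A monotone lattice path from (0, 0) to (21, 24) consists of 21 east steps and 24 north steps in some order, so it is determined by which 21 of the 45 steps are east. The count is C(45, 21) = 3773655750150.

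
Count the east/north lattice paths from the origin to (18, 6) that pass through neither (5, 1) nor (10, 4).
Number of paths = 53263

Inclusion–exclusion. Total paths: C(24, 18) = 134596. Through P₁: C(6, 5)·C(18, 13) = 51408. Through P₂: C(14, 10)·C(10, 8) = 45045. Since P₁ is strictly southwest of P₂, a monotone path through both must visit P₁ then P₂; paths through both = C(6, 5)·C(8, 5)·C(10, 8) = 15120. Avoid both = 134596 − 51408 − 45045 + 15120 = 53263.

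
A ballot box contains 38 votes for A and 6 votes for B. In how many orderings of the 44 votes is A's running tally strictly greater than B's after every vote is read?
Strict-lead orderings = 5133856

Total orderings of the 44 votes with 38 for A: C(44, 38) = 7059052. By the Bertrand ballot formula (Cycle Lemma / reflection principle), the number of orderings in which A is strictly ahead of B throughout is (p − q)/(p + q) · C(p + q, p) = (38 − 6)/(38 + 6) · 7059052 = 5133856.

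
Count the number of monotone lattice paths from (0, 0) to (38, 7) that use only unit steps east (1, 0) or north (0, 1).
Number of paths = 45379620

A monotone lattice path from (0, 0) to (38, 7) consists of 38 east steps and 7 north steps in some order, so it is determined by which 38 of the 45 steps are east. The count is C(45, 38) = 45379620.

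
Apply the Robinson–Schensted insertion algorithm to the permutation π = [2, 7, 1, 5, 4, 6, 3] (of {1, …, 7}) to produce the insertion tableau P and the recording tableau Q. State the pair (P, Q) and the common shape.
P = [1, 3, 6] / [2, 4] / [5] / [7];  Q = [1, 2, 6] / [3, 4] / [5] / [7];  common shape = (3, 2, 1, 1)

Row-insert the values π_1, π_2, … into P one at a time, bumping the leftmost entry strictly greater than the inserted value down to the next row. The recording tableau Q records, in position (i, j), the step at which that cell was added to P.
  Insert 2 (step 1): P = [2];  Q = [1]
  Insert 7 (step 2): P = [2, 7];  Q = [1, 2]
  Insert 1 (step 3): P = [1, 7] / [2];  Q = [1, 2] / [3]
  Insert 5 (step 4): P = [1, 5] / [2, 7];  Q = [1, 2] / [3, 4]
  Insert 4 (step 5): P = [1, 4] / [2, 5] / [7];  Q = [1, 2] / [3, 4] / [5]
  Insert 6 (step 6): P = [1, 4, 6] / [2, 5] / [7];  Q = [1, 2, 6] / [3, 4] / [5]
  Insert 3 (step 7): P = [1, 3, 6] / [2, 4] / [5] / [7];  Q = [1, 2, 6] / [3, 4] / [5] / [7]
Final shape: (3, 2, 1, 1).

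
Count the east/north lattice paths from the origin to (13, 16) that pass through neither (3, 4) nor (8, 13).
Number of paths = 37759785

Inclusion–exclusion. Total paths: C(29, 13) = 67863915. Through P₁: C(7, 3)·C(22, 10) = 22632610. Through P₂: C(21, 8)·C(8, 5) = 11395440. Since P₁ is strictly southwest of P₂, a monotone path through both must visit P₁ then P₂; paths through both = C(7, 3)·C(14, 5)·C(8, 5) = 3923920. Avoid both = 67863915 − 22632610 − 11395440 + 3923920 = 37759785.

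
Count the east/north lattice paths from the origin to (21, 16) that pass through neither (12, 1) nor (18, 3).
Number of paths = 12858236158

Inclusion–exclusion. Total paths: C(37, 21) = 12875774670. Through P₁: C(13, 12)·C(24, 9) = 16997552. Through P₂: C(21, 18)·C(16, 3) = 744800. Since P₁ is strictly southwest of P₂, a monotone path through both must visit P₁ then P₂; paths through both = C(13, 12)·C(8, 6)·C(16, 3) = 203840. Avoid both = 12875774670 − 16997552 − 744800 + 203840 = 12858236158.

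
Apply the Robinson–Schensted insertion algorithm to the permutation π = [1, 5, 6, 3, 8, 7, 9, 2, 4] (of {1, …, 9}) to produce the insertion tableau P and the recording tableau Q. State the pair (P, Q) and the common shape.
P = [1, 2, 4, 7, 9] / [3, 6] / [5, 8];  Q = [1, 2, 3, 5, 7] / [4, 6] / [8, 9];  common shape = (5, 2, 2)

Row-insert the values π_1, π_2, … into P one at a time, bumping the leftmost entry strictly greater than the inserted value down to the next row. The recording tableau Q records, in position (i, j), the step at which that cell was added to P.
  Insert 1 (step 1): P = [1];  Q = [1]
  Insert 5 (step 2): P = [1, 5];  Q = [1, 2]
  Insert 6 (step 3): P = [1, 5, 6];  Q = [1, 2, 3]
  Insert 3 (step 4): P = [1, 3, 6] / [5];  Q = [1, 2, 3] / [4]
  Insert 8 (step 5): P = [1, 3, 6, 8] / [5];  Q = [1, 2, 3, 5] / [4]
  Insert 7 (step 6): P = [1, 3, 6, 7] / [5, 8];  Q = [1, 2, 3, 5] / [4, 6]
  Insert 9 (step 7): P = [1, 3, 6, 7, 9] / [5, 8];  Q = [1, 2, 3, 5, 7] / [4, 6]
  Insert 2 (step 8): P = [1, 2, 6, 7, 9] / [3, 8] / [5];  Q = [1, 2, 3, 5, 7] / [4, 6] / [8]
  Insert 4 (step 9): P = [1, 2, 4, 7, 9] / [3, 6] / [5, 8];  Q = [1, 2, 3, 5, 7] / [4, 6] / [8, 9]
Final shape: (5, 2, 2).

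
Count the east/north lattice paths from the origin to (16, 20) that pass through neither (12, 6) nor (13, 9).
Number of paths = 7097034574

Inclusion–exclusion. Total paths: C(36, 16) = 7307872110. Through P₁: C(18, 12)·C(18, 4) = 56805840. Through P₂: C(22, 13)·C(14, 3) = 181060880. Since P₁ is strictly southwest of P₂, a monotone path through both must visit P₁ then P₂; paths through both = C(18, 12)·C(4, 1)·C(14, 3) = 27029184. Avoid both = 7307872110 − 56805840 − 181060880 + 27029184 = 7097034574.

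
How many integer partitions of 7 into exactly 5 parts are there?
p(7, 5 parts) = 2

Partitions of n into exactly k parts ↔ partitions of n − k into at most k parts (subtract 1 from each part). For n = 7, k = 5, the partitions are: 3+1+1+1+1, 2+2+1+1+1. Count = 2.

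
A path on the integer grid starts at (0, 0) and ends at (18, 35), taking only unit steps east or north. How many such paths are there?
Number of paths = 64617565719070

A monotone lattice path from (0, 0) to (18, 35) consists of 18 east steps and 35 north steps in some order, so it is determined by which 18 of the 53 steps are east. The count is C(53, 18) = 64617565719070.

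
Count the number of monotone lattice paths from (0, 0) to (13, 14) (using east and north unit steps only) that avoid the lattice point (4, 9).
Number of paths = 18626870

Total paths from (0, 0) to (13, 14): C(27, 13) = 20058300. Paths through (4, 9): (paths (0, 0) → (4, 9)) × (paths (4, 9) → (13, 14)) = C(13, 4) · C(14, 9) = 715 · 2002 = 1431430. Avoidance count = 20058300 − 1431430 = 18626870.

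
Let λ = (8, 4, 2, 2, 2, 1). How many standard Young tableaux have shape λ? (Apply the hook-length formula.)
# SYT of shape (8, 4, 2, 2, 2, 1) = 24418800

Hook-length formula: f^λ = n! / Π hook(c), product over all cells c of the Young diagram. For λ = (8, 4, 2, 2, 2, 1), n = 19 boxes. Hook lengths by row (left-to-right, top-to-bottom): [13, 11, 7, 6, 4, 3, 2, 1]; [8, 6, 2, 1]; [5, 3]; [4, 2]; [3, 1]; [1]. Product of hooks = 4981616640. So f^λ = 19! / 4981616640 = 121645100408832000 / 4981616640 = 24418800.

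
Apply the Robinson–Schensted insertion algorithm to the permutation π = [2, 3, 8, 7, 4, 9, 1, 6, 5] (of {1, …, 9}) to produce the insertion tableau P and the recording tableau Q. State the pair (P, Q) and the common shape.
P = [1, 3, 4, 5] / [2, 6] / [7, 9] / [8];  Q = [1, 2, 3, 6] / [4, 8] / [5, 9] / [7];  common shape = (4, 2, 2, 1)

Row-insert the values π_1, π_2, … into P one at a time, bumping the leftmost entry strictly greater than the inserted value down to the next row. The recording tableau Q records, in position (i, j), the step at which that cell was added to P.
  Insert 2 (step 1): P = [2];  Q = [1]
  Insert 3 (step 2): P = [2, 3];  Q = [1, 2]
  Insert 8 (step 3): P = [2, 3, 8];  Q = [1, 2, 3]
  Insert 7 (step 4): P = [2, 3, 7] / [8];  Q = [1, 2, 3] / [4]
  Insert 4 (step 5): P = [2, 3, 4] / [7] / [8];  Q = [1, 2, 3] / [4] / [5]
  Insert 9 (step 6): P = [2, 3, 4, 9] / [7] / [8];  Q = [1, 2, 3, 6] / [4] / [5]
  Insert 1 (step 7): P = [1, 3, 4, 9] / [2] / [7] / [8];  Q = [1, 2, 3, 6] / [4] / [5] / [7]
  Insert 6 (step 8): P = [1, 3, 4, 6] / [2, 9] / [7] / [8];  Q = [1, 2, 3, 6] / [4, 8] / [5] / [7]
  Insert 5 (step 9): P = [1, 3, 4, 5] / [2, 6] / [7, 9] / [8];  Q = [1, 2, 3, 6] / [4, 8] / [5, 9] / [7]
Final shape: (4, 2, 2, 1).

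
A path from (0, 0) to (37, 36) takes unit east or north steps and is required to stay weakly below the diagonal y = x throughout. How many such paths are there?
Number of paths = 45950804324621742364

By the reflection principle (André's argument), the number of monotone paths to (37, 36) with n ≤ m that never go above y = x is C(73, 37) − C(73, 38) = 873065282167813104916 − 827114477843191362552 = 45950804324621742364.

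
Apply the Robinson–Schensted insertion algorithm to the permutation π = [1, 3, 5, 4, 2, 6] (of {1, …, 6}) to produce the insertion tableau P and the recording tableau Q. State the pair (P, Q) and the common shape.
P = [1, 2, 4, 6] / [3] / [5];  Q = [1, 2, 3, 6] / [4] / [5];  common shape = (4, 1, 1)

Row-insert the values π_1, π_2, … into P one at a time, bumping the leftmost entry strictly greater than the inserted value down to the next row. The recording tableau Q records, in position (i, j), the step at which that cell was added to P.
  Insert 1 (step 1): P = [1];  Q = [1]
  Insert 3 (step 2): P = [1, 3];  Q = [1, 2]
  Insert 5 (step 3): P = [1, 3, 5];  Q = [1, 2, 3]
  Insert 4 (step 4): P = [1, 3, 4] / [5];  Q = [1, 2, 3] / [4]
  Insert 2 (step 5): P = [1, 2, 4] / [3] / [5];  Q = [1, 2, 3] / [4] / [5]
  Insert 6 (step 6): P = [1, 2, 4, 6] / [3] / [5];  Q = [1, 2, 3, 6] / [4] / [5]
Final shape: (4, 1, 1).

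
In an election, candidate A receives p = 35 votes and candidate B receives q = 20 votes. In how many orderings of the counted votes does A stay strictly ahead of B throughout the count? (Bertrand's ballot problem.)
Strict-lead orderings = 137737442716965

Total orderings of the 55 votes with 35 for A: C(55, 35) = 505037289962205. By the Bertrand ballot formula (Cycle Lemma / reflection principle), the number of orderings in which A is strictly ahead of B throughout is (p − q)/(p + q) · C(p + q, p) = (35 − 20)/(35 + 20) · 505037289962205 = 137737442716965.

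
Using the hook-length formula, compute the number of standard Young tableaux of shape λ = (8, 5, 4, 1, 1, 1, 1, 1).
# SYT of shape (8, 5, 4, 1, 1, 1, 1, 1) = 1158789632

Hook-length formula: f^λ = n! / Π hook(c), product over all cells c of the Young diagram. For λ = (8, 5, 4, 1, 1, 1, 1, 1), n = 22 boxes. Hook lengths by row (left-to-right, top-to-bottom): [15, 9, 8, 7, 5, 3, 2, 1]; [11, 5, 4, 3, 1]; [9, 3, 2, 1]; [5]; [4]; [3]; [2]; [1]. Product of hooks = 969978240000. So f^λ = 22! / 969978240000 = 1124000727777607680000 / 969978240000 = 1158789632.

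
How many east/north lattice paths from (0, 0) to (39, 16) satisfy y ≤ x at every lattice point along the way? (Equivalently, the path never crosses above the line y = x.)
Number of paths = 17849550788685

By the reflection principle (André's argument), the number of monotone paths to (39, 16) with n ≤ m that never go above y = x is C(55, 39) − C(55, 40) = 29749251314475 − 11899700525790 = 17849550788685.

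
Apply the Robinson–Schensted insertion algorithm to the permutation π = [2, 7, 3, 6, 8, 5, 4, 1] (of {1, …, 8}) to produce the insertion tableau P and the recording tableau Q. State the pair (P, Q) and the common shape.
P = [1, 3, 4, 8] / [2] / [5] / [6] / [7];  Q = [1, 2, 4, 5] / [3] / [6] / [7] / [8];  common shape = (4, 1, 1, 1, 1)

Row-insert the values π_1, π_2, … into P one at a time, bumping the leftmost entry strictly greater than the inserted value down to the next row. The recording tableau Q records, in position (i, j), the step at which that cell was added to P.
  Insert 2 (step 1): P = [2];  Q = [1]
  Insert 7 (step 2): P = [2, 7];  Q = [1, 2]
  Insert 3 (step 3): P = [2, 3] / [7];  Q = [1, 2] / [3]
  Insert 6 (step 4): P = [2, 3, 6] / [7];  Q = [1, 2, 4] / [3]
  Insert 8 (step 5): P = [2, 3, 6, 8] / [7];  Q = [1, 2, 4, 5] / [3]
  Insert 5 (step 6): P = [2, 3, 5, 8] / [6] / [7];  Q = [1, 2, 4, 5] / [3] / [6]
  Insert 4 (step 7): P = [2, 3, 4, 8] / [5] / [6] / [7];  Q = [1, 2, 4, 5] / [3] / [6] / [7]
  Insert 1 (step 8): P = [1, 3, 4, 8] / [2] / [5] / [6] / [7];  Q = [1, 2, 4, 5] / [3] / [6] / [7] / [8]
Final shape: (4, 1, 1, 1, 1).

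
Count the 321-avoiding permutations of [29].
C_29 = 1002242216651368

These 321-avoiding permutations are counted by the Catalan number C_n = (1/(n + 1)) · C(2n, n). For n = 29: C_29 = (1/30) · C(58, 29) = 30067266499541040/30 = 1002242216651368.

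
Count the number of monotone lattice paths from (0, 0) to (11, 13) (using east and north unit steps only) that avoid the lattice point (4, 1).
Number of paths = 2244204

Total paths from (0, 0) to (11, 13): C(24, 11) = 2496144. Paths through (4, 1): (paths (0, 0) → (4, 1)) × (paths (4, 1) → (11, 13)) = C(5, 4) · C(19, 7) = 5 · 50388 = 251940. Avoidance count = 2496144 − 251940 = 2244204.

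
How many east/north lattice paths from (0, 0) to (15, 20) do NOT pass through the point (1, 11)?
Number of paths = 3238136880

Total paths from (0, 0) to (15, 20): C(35, 15) = 3247943160. Paths through (1, 11): (paths (0, 0) → (1, 11)) × (paths (1, 11) → (15, 20)) = C(12, 1) · C(23, 14) = 12 · 817190 = 9806280. Avoidance count = 3247943160 − 9806280 = 3238136880.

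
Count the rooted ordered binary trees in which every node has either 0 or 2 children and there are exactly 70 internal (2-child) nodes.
C_70 = 1321422108420282270489942177190229544600

These full binary trees are counted by the Catalan number C_n = (1/(n + 1)) · C(2n, n). For n = 70: C_70 = (1/71) · C(140, 70) = 93820969697840041204785894580506297666600/71 = 1321422108420282270489942177190229544600.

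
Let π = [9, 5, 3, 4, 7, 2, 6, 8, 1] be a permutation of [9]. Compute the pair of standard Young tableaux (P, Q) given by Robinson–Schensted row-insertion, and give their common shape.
P = [1, 4, 6, 8] / [2, 7] / [3] / [5] / [9];  Q = [1, 4, 5, 8] / [2, 7] / [3] / [6] / [9];  common shape = (4, 2, 1, 1, 1)

Row-insert the values π_1, π_2, … into P one at a time, bumping the leftmost entry strictly greater than the inserted value down to the next row. The recording tableau Q records, in position (i, j), the step at which that cell was added to P.
  Insert 9 (step 1): P = [9];  Q = [1]
  Insert 5 (step 2): P = [5] / [9];  Q = [1] / [2]
  Insert 3 (step 3): P = [3] / [5] / [9];  Q = [1] / [2] / [3]
  Insert 4 (step 4): P = [3, 4] / [5] / [9];  Q = [1, 4] / [2] / [3]
  Insert 7 (step 5): P = [3, 4, 7] / [5] / [9];  Q = [1, 4, 5] / [2] / [3]
  Insert 2 (step 6): P = [2, 4, 7] / [3] / [5] / [9];  Q = [1, 4, 5] / [2] / [3] / [6]
  Insert 6 (step 7): P = [2, 4, 6] / [3, 7] / [5] / [9];  Q = [1, 4, 5] / [2, 7] / [3] / [6]
  Insert 8 (step 8): P = [2, 4, 6, 8] / [3, 7] / [5] / [9];  Q = [1, 4, 5, 8] / [2, 7] / [3] / [6]
  Insert 1 (step 9): P = [1, 4, 6, 8] / [2, 7] / [3] / [5] / [9];  Q = [1, 4, 5, 8] / [2, 7] / [3] / [6] / [9]
Final shape: (4, 2, 1, 1, 1).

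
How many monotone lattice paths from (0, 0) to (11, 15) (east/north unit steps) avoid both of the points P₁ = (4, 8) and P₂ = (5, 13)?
Number of paths = 5870576

Inclusion–exclusion. Total paths: C(26, 11) = 7726160. Through P₁: C(12, 4)·C(14, 7) = 1698840. Through P₂: C(18, 5)·C(8, 6) = 239904. Since P₁ is strictly southwest of P₂, a monotone path through both must visit P₁ then P₂; paths through both = C(12, 4)·C(6, 1)·C(8, 6) = 83160. Avoid both = 7726160 − 1698840 − 239904 + 83160 = 5870576.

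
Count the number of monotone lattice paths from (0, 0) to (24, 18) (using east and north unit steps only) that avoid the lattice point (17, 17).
Number of paths = 335028271290

Total paths from (0, 0) to (24, 18): C(42, 24) = 353697121050. Paths through (17, 17): (paths (0, 0) → (17, 17)) × (paths (17, 17) → (24, 18)) = C(34, 17) · C(8, 7) = 2333606220 · 8 = 18668849760. Avoidance count = 353697121050 − 18668849760 = 335028271290.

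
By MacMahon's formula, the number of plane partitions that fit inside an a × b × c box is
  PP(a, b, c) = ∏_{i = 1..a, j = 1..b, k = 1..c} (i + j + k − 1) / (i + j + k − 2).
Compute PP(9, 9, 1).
PP(9, 9, 1) = 48620

Evaluate the triple product over i = 1..9, j = 1..9, k = 1..1. The factors are (2/1) · (3/2) · (4/3) · (5/4) · (6/5) · (7/6) · (8/7) · (9/8) · … (81 factors total). The numerators and denominators telescope so the product is an integer; carrying out the multiplication exactly gives PP(9, 9, 1) = 48620.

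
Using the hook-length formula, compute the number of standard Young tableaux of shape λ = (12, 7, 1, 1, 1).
# SYT of shape (12, 7, 1, 1, 1) = 20369349

Hook-length formula: f^λ = n! / Π hook(c), product over all cells c of the Young diagram. For λ = (12, 7, 1, 1, 1), n = 22 boxes. Hook lengths by row (left-to-right, top-to-bottom): [16, 12, 11, 10, 9, 8, 7, 5, 4, 3, 2, 1]; [10, 6, 5, 4, 3, 2, 1]; [3]; [2]; [1]. Product of hooks = 55180984320000. So f^λ = 22! / 55180984320000 = 1124000727777607680000 / 55180984320000 = 20369349.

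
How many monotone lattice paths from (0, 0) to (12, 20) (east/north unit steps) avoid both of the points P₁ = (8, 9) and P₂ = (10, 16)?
Number of paths = 126061065

Inclusion–exclusion. Total paths: C(32, 12) = 225792840. Through P₁: C(17, 8)·C(15, 4) = 33183150. Through P₂: C(26, 10)·C(6, 2) = 79676025. Since P₁ is strictly southwest of P₂, a monotone path through both must visit P₁ then P₂; paths through both = C(17, 8)·C(9, 2)·C(6, 2) = 13127400. Avoid both = 225792840 − 33183150 − 79676025 + 13127400 = 126061065.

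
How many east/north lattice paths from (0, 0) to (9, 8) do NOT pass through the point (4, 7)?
Number of paths = 22330

Total paths from (0, 0) to (9, 8): C(17, 9) = 24310. Paths through (4, 7): (paths (0, 0) → (4, 7)) × (paths (4, 7) → (9, 8)) = C(11, 4) · C(6, 5) = 330 · 6 = 1980. Avoidance count = 24310 − 1980 = 22330.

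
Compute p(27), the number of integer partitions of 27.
p(27) = 3010

Compute p(n) via the recurrence p(n, m) = p(n, m−1) + p(n−m, m), where p(n, m) counts partitions of n with all parts ≤ m and p(n) = p(n, n). The base cases are p(0, m) = 1 and p(n, 0) = 0 for n > 0. Filling the table yields p(27) = 3010. (Euler's pentagonal recurrence is an alternative.)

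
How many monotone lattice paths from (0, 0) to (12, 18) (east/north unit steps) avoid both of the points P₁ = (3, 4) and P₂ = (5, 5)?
Number of paths = 46496135

Inclusion–exclusion. Total paths: C(30, 12) = 86493225. Through P₁: C(7, 3)·C(23, 9) = 28601650. Through P₂: C(10, 5)·C(20, 7) = 19535040. Since P₁ is strictly southwest of P₂, a monotone path through both must visit P₁ then P₂; paths through both = C(7, 3)·C(3, 2)·C(20, 7) = 8139600. Avoid both = 86493225 − 28601650 − 19535040 + 8139600 = 46496135.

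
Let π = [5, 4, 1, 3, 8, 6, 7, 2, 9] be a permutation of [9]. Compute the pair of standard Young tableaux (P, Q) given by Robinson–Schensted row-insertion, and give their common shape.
P = [1, 2, 6, 7, 9] / [3, 8] / [4] / [5];  Q = [1, 4, 5, 7, 9] / [2, 6] / [3] / [8];  common shape = (5, 2, 1, 1)

Row-insert the values π_1, π_2, … into P one at a time, bumping the leftmost entry strictly greater than the inserted value down to the next row. The recording tableau Q records, in position (i, j), the step at which that cell was added to P.
  Insert 5 (step 1): P = [5];  Q = [1]
  Insert 4 (step 2): P = [4] / [5];  Q = [1] / [2]
  Insert 1 (step 3): P = [1] / [4] / [5];  Q = [1] / [2] / [3]
  Insert 3 (step 4): P = [1, 3] / [4] / [5];  Q = [1, 4] / [2] / [3]
  Insert 8 (step 5): P = [1, 3, 8] / [4] / [5];  Q = [1, 4, 5] / [2] / [3]
  Insert 6 (step 6): P = [1, 3, 6] / [4, 8] / [5];  Q = [1, 4, 5] / [2, 6] / [3]
  Insert 7 (step 7): P = [1, 3, 6, 7] / [4, 8] / [5];  Q = [1, 4, 5, 7] / [2, 6] / [3]
  Insert 2 (step 8): P = [1, 2, 6, 7] / [3, 8] / [4] / [5];  Q = [1, 4, 5, 7] / [2, 6] / [3] / [8]
  Insert 9 (step 9): P = [1, 2, 6, 7, 9] / [3, 8] / [4] / [5];  Q = [1, 4, 5, 7, 9] / [2, 6] / [3] / [8]
Final shape: (5, 2, 1, 1).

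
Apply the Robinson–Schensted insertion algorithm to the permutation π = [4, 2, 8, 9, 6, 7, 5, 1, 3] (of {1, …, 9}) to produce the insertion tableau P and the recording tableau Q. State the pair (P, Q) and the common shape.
P = [1, 3, 7] / [2, 5, 9] / [4, 6] / [8];  Q = [1, 3, 4] / [2, 5, 6] / [7, 9] / [8];  common shape = (3, 3, 2, 1)

Row-insert the values π_1, π_2, … into P one at a time, bumping the leftmost entry strictly greater than the inserted value down to the next row. The recording tableau Q records, in position (i, j), the step at which that cell was added to P.
  Insert 4 (step 1): P = [4];  Q = [1]
  Insert 2 (step 2): P = [2] / [4];  Q = [1] / [2]
  Insert 8 (step 3): P = [2, 8] / [4];  Q = [1, 3] / [2]
  Insert 9 (step 4): P = [2, 8, 9] / [4];  Q = [1, 3, 4] / [2]
  Insert 6 (step 5): P = [2, 6, 9] / [4, 8];  Q = [1, 3, 4] / [2, 5]
  Insert 7 (step 6): P = [2, 6, 7] / [4, 8, 9];  Q = [1, 3, 4] / [2, 5, 6]
  Insert 5 (step 7): P = [2, 5, 7] / [4, 6, 9] / [8];  Q = [1, 3, 4] / [2, 5, 6] / [7]
  Insert 1 (step 8): P = [1, 5, 7] / [2, 6, 9] / [4] / [8];  Q = [1, 3, 4] / [2, 5, 6] / [7] / [8]
  Insert 3 (step 9): P = [1, 3, 7] / [2, 5, 9] / [4, 6] / [8];  Q = [1, 3, 4] / [2, 5, 6] / [7, 9] / [8]
Final shape: (3, 3, 2, 1).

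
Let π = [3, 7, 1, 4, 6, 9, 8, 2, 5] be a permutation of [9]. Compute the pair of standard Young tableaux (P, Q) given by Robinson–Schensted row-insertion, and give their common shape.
P = [1, 2, 5, 8] / [3, 4, 6] / [7, 9];  Q = [1, 2, 5, 6] / [3, 4, 7] / [8, 9];  common shape = (4, 3, 2)

Row-insert the values π_1, π_2, … into P one at a time, bumping the leftmost entry strictly greater than the inserted value down to the next row. The recording tableau Q records, in position (i, j), the step at which that cell was added to P.
  Insert 3 (step 1): P = [3];  Q = [1]
  Insert 7 (step 2): P = [3, 7];  Q = [1, 2]
  Insert 1 (step 3): P = [1, 7] / [3];  Q = [1, 2] / [3]
  Insert 4 (step 4): P = [1, 4] / [3, 7];  Q = [1, 2] / [3, 4]
  Insert 6 (step 5): P = [1, 4, 6] / [3, 7];  Q = [1, 2, 5] / [3, 4]
  Insert 9 (step 6): P = [1, 4, 6, 9] / [3, 7];  Q = [1, 2, 5, 6] / [3, 4]
  Insert 8 (step 7): P = [1, 4, 6, 8] / [3, 7, 9];  Q = [1, 2, 5, 6] / [3, 4, 7]
  Insert 2 (step 8): P = [1, 2, 6, 8] / [3, 4, 9] / [7];  Q = [1, 2, 5, 6] / [3, 4, 7] / [8]
  Insert 5 (step 9): P = [1, 2, 5, 8] / [3, 4, 6] / [7, 9];  Q = [1, 2, 5, 6] / [3, 4, 7] / [8, 9]
Final shape: (4, 3, 2).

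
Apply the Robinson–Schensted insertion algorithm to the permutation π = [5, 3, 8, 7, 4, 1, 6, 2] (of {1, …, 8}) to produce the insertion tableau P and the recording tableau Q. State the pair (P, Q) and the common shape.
P = [1, 2, 6] / [3, 4] / [5, 7] / [8];  Q = [1, 3, 7] / [2, 4] / [5, 8] / [6];  common shape = (3, 2, 2, 1)

Row-insert the values π_1, π_2, … into P one at a time, bumping the leftmost entry strictly greater than the inserted value down to the next row. The recording tableau Q records, in position (i, j), the step at which that cell was added to P.
  Insert 5 (step 1): P = [5];  Q = [1]
  Insert 3 (step 2): P = [3] / [5];  Q = [1] / [2]
  Insert 8 (step 3): P = [3, 8] / [5];  Q = [1, 3] / [2]
  Insert 7 (step 4): P = [3, 7] / [5, 8];  Q = [1, 3] / [2, 4]
  Insert 4 (step 5): P = [3, 4] / [5, 7] / [8];  Q = [1, 3] / [2, 4] / [5]
  Insert 1 (step 6): P = [1, 4] / [3, 7] / [5] / [8];  Q = [1, 3] / [2, 4] / [5] / [6]
  Insert 6 (step 7): P = [1, 4, 6] / [3, 7] / [5] / [8];  Q = [1, 3, 7] / [2, 4] / [5] / [6]
  Insert 2 (step 8): P = [1, 2, 6] / [3, 4] / [5, 7] / [8];  Q = [1, 3, 7] / [2, 4] / [5, 8] / [6]
Final shape: (3, 2, 2, 1).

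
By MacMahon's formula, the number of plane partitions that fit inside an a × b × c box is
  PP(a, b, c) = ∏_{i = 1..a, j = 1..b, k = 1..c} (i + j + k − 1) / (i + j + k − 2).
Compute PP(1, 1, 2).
PP(1, 1, 2) = 3

Evaluate the triple product over i = 1..1, j = 1..1, k = 1..2. The factors are (2/1) · (3/2). The numerators and denominators telescope so the product is an integer; carrying out the multiplication exactly gives PP(1, 1, 2) = 3.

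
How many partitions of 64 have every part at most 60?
p(64, parts ≤ 60) = 1741623

Use the recurrence p(n, m) = p(n, m−1) + p(n−m, m): either the largest part is < m (count p(n, m−1)) or the largest part is exactly m (remove one copy of m, count p(n−m, m)). With p(0, ·) = 1 this gives p(64, parts ≤ 60) = 1741623. (By conjugating Young diagrams, this also counts partitions of 64 into at most 60 parts.)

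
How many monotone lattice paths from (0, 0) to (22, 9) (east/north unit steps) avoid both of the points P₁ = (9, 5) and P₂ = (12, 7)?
Number of paths = 13391027

Inclusion–exclusion. Total paths: C(31, 22) = 20160075. Through P₁: C(14, 9)·C(17, 13) = 4764760. Through P₂: C(19, 12)·C(12, 10) = 3325608. Since P₁ is strictly southwest of P₂, a monotone path through both must visit P₁ then P₂; paths through both = C(14, 9)·C(5, 3)·C(12, 10) = 1321320. Avoid both = 20160075 − 4764760 − 3325608 + 1321320 = 13391027.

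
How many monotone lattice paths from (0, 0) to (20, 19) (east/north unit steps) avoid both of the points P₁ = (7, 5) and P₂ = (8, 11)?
Number of paths = 44214403950

Inclusion–exclusion. Total paths: C(39, 20) = 68923264410. Through P₁: C(12, 7)·C(27, 13) = 15886173600. Through P₂: C(19, 8)·C(20, 12) = 9521064540. Since P₁ is strictly southwest of P₂, a monotone path through both must visit P₁ then P₂; paths through both = C(12, 7)·C(7, 1)·C(20, 12) = 698377680. Avoid both = 68923264410 − 15886173600 − 9521064540 + 698377680 = 44214403950.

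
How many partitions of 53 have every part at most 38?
p(53, parts ≤ 38) = 329423

Use the recurrence p(n, m) = p(n, m−1) + p(n−m, m): either the largest part is < m (count p(n, m−1)) or the largest part is exactly m (remove one copy of m, count p(n−m, m)). With p(0, ·) = 1 this gives p(53, parts ≤ 38) = 329423. (By conjugating Young diagrams, this also counts partitions of 53 into at most 38 parts.)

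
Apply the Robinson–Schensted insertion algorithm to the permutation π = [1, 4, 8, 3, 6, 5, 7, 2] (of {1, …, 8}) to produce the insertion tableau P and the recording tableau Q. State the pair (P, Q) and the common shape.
P = [1, 2, 5, 7] / [3, 6] / [4] / [8];  Q = [1, 2, 3, 7] / [4, 5] / [6] / [8];  common shape = (4, 2, 1, 1)

Row-insert the values π_1, π_2, … into P one at a time, bumping the leftmost entry strictly greater than the inserted value down to the next row. The recording tableau Q records, in position (i, j), the step at which that cell was added to P.
  Insert 1 (step 1): P = [1];  Q = [1]
  Insert 4 (step 2): P = [1, 4];  Q = [1, 2]
  Insert 8 (step 3): P = [1, 4, 8];  Q = [1, 2, 3]
  Insert 3 (step 4): P = [1, 3, 8] / [4];  Q = [1, 2, 3] / [4]
  Insert 6 (step 5): P = [1, 3, 6] / [4, 8];  Q = [1, 2, 3] / [4, 5]
  Insert 5 (step 6): P = [1, 3, 5] / [4, 6] / [8];  Q = [1, 2, 3] / [4, 5] / [6]
  Insert 7 (step 7): P = [1, 3, 5, 7] / [4, 6] / [8];  Q = [1, 2, 3, 7] / [4, 5] / [6]
  Insert 2 (step 8): P = [1, 2, 5, 7] / [3, 6] / [4] / [8];  Q = [1, 2, 3, 7] / [4, 5] / [6] / [8]
Final shape: (4, 2, 1, 1).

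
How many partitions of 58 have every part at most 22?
p(58, parts ≤ 22) = 634429

Use the recurrence p(n, m) = p(n, m−1) + p(n−m, m): either the largest part is < m (count p(n, m−1)) or the largest part is exactly m (remove one copy of m, count p(n−m, m)). With p(0, ·) = 1 this gives p(58, parts ≤ 22) = 634429. (By conjugating Young diagrams, this also counts partitions of 58 into at most 22 parts.)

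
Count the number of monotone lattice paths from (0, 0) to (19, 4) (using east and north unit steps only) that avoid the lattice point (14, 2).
Number of paths = 6335

Total paths from (0, 0) to (19, 4): C(23, 19) = 8855. Paths through (14, 2): (paths (0, 0) → (14, 2)) × (paths (14, 2) → (19, 4)) = C(16, 14) · C(7, 5) = 120 · 21 = 2520. Avoidance count = 8855 − 2520 = 6335.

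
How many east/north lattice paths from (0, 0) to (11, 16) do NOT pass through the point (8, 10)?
Number of paths = 9362223

Total paths from (0, 0) to (11, 16): C(27, 11) = 13037895. Paths through (8, 10): (paths (0, 0) → (8, 10)) × (paths (8, 10) → (11, 16)) = C(18, 8) · C(9, 3) = 43758 · 84 = 3675672. Avoidance count = 13037895 − 3675672 = 9362223.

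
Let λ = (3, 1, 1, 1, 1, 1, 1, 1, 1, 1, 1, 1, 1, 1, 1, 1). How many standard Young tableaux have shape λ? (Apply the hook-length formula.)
# SYT of shape (3, 1, 1, 1, 1, 1, 1, 1, 1, 1, 1, 1, 1, 1, 1, 1) = 136

Hook-length formula: f^λ = n! / Π hook(c), product over all cells c of the Young diagram. For λ = (3, 1, 1, 1, 1, 1, 1, 1, 1, 1, 1, 1, 1, 1, 1, 1), n = 18 boxes. Hook lengths by row (left-to-right, top-to-bottom): [18, 2, 1]; [15]; [14]; [13]; [12]; [11]; [10]; [9]; [8]; [7]; [6]; [5]; [4]; [3]; [2]; [1]. Product of hooks = 47076277248000. So f^λ = 18! / 47076277248000 = 6402373705728000 / 47076277248000 = 136.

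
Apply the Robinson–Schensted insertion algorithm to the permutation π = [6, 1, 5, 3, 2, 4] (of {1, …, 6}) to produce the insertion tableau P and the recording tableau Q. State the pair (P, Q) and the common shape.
P = [1, 2, 4] / [3] / [5] / [6];  Q = [1, 3, 6] / [2] / [4] / [5];  common shape = (3, 1, 1, 1)

Row-insert the values π_1, π_2, … into P one at a time, bumping the leftmost entry strictly greater than the inserted value down to the next row. The recording tableau Q records, in position (i, j), the step at which that cell was added to P.
  Insert 6 (step 1): P = [6];  Q = [1]
  Insert 1 (step 2): P = [1] / [6];  Q = [1] / [2]
  Insert 5 (step 3): P = [1, 5] / [6];  Q = [1, 3] / [2]
  Insert 3 (step 4): P = [1, 3] / [5] / [6];  Q = [1, 3] / [2] / [4]
  Insert 2 (step 5): P = [1, 2] / [3] / [5] / [6];  Q = [1, 3] / [2] / [4] / [5]
  Insert 4 (step 6): P = [1, 2, 4] / [3] / [5] / [6];  Q = [1, 3, 6] / [2] / [4] / [5]
Final shape: (3, 1, 1, 1).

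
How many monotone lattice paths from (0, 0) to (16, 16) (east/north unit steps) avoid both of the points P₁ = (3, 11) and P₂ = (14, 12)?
Number of paths = 453161658

Inclusion–exclusion. Total paths: C(32, 16) = 601080390. Through P₁: C(14, 3)·C(18, 13) = 3118752. Through P₂: C(26, 14)·C(6, 2) = 144865500. Since P₁ is strictly southwest of P₂, a monotone path through both must visit P₁ then P₂; paths through both = C(14, 3)·C(12, 11)·C(6, 2) = 65520. Avoid both = 601080390 − 3118752 − 144865500 + 65520 = 453161658.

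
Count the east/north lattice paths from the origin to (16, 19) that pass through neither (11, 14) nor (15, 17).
Number of paths = 1707522990

Inclusion–exclusion. Total paths: C(35, 16) = 4059928950. Through P₁: C(25, 11)·C(10, 5) = 1123264800. Through P₂: C(32, 15)·C(3, 1) = 1697168160. Since P₁ is strictly southwest of P₂, a monotone path through both must visit P₁ then P₂; paths through both = C(25, 11)·C(7, 4)·C(3, 1) = 468027000. Avoid both = 4059928950 − 1123264800 − 1697168160 + 468027000 = 1707522990.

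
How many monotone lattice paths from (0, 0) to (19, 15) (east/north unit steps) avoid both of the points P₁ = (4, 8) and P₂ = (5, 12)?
Number of paths = 1769023400

Inclusion–exclusion. Total paths: C(34, 19) = 1855967520. Through P₁: C(12, 4)·C(22, 15) = 84419280. Through P₂: C(17, 5)·C(17, 14) = 4207840. Since P₁ is strictly southwest of P₂, a monotone path through both must visit P₁ then P₂; paths through both = C(12, 4)·C(5, 1)·C(17, 14) = 1683000. Avoid both = 1855967520 − 84419280 − 4207840 + 1683000 = 1769023400.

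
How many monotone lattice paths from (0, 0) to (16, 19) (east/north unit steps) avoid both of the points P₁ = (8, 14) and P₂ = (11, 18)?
Number of paths = 3507952920

Inclusion–exclusion. Total paths: C(35, 16) = 4059928950. Through P₁: C(22, 8)·C(13, 8) = 411543990. Through P₂: C(29, 11)·C(6, 5) = 207583740. Since P₁ is strictly southwest of P₂, a monotone path through both must visit P₁ then P₂; paths through both = C(22, 8)·C(7, 3)·C(6, 5) = 67151700. Avoid both = 4059928950 − 411543990 − 207583740 + 67151700 = 3507952920.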